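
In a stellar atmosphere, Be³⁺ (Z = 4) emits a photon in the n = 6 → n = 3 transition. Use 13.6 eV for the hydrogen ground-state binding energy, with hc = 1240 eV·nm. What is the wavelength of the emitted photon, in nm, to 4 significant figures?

For Z = 4 the level energies scale as Z², so the effective Rydberg energy is 13.6 × 16 = 217.6 eV.
ΔE = 217.6 × (1/3² − 1/6²) = 217.6 × 0.08333 = 18.13 eV.
λ = hc/ΔE = 1240 / 18.13 = 68.38 nm.

68.38 nm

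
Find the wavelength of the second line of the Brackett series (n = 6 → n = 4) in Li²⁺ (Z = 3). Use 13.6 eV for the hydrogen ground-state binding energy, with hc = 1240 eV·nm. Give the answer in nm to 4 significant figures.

The Brackett series terminates on n_f = 4; the second line has n_i = 4+2 = 6.
ΔE = 122.4 × (1/4² − 1/6²) = 4.250 eV.
λ = 1240 / 4.250 = 291.8 nm.

291.8 nm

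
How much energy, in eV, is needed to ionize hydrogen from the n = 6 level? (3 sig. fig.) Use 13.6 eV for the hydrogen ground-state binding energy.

E_6 = −13.60/36 = −0.378 eV, so ionization (to E = 0) requires 0.378 eV.

0.378 eV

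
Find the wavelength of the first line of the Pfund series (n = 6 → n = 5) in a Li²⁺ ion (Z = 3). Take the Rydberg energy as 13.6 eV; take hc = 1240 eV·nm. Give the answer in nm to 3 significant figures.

The Pfund series terminates on n_f = 5; the first line has n_i = 5+1 = 6.
ΔE = 122.4 × (1/5² − 1/6²) = 1.496 eV.
λ = 1240 / 1.496 = 829 nm.

829 nm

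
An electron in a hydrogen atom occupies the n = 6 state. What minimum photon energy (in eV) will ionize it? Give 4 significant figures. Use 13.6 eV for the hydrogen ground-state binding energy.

E_6 = −13.60/36 = −0.3778 eV, so ionization (to E = 0) requires 0.3778 eV.

0.3778 eV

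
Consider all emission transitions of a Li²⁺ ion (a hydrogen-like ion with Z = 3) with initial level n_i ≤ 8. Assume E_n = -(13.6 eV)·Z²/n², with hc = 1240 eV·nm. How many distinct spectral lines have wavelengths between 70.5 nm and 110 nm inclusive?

Enumerate all n_i → n_f pairs with 1 ≤ n_f < n_i ≤ 8 and compute λ = 1240 / [13.6·9·(1/n_f² − 1/n_i²)].
Lines falling in [70.5, 110] nm: 3→2 (72.94 nm), 8→3 (106.1 nm).

2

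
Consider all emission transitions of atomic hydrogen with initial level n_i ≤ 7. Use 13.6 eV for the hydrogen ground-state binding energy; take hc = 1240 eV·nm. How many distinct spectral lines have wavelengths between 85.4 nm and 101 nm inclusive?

Enumerate all n_i → n_f pairs with 1 ≤ n_f < n_i ≤ 7 and compute λ = 1240 / [13.6·1·(1/n_f² − 1/n_i²)].
Lines falling in [85.4, 101] nm: 7→1 (93.08 nm), 6→1 (93.78 nm), 5→1 (94.98 nm), 4→1 (97.25 nm).

4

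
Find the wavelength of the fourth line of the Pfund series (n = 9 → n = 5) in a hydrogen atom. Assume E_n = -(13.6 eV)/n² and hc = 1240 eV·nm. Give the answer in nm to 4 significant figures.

The Pfund series terminates on n_f = 5; the fourth line has n_i = 5+4 = 9.
ΔE = 13.60 × (1/5² − 1/9²) = 0.3761 eV.
λ = 1240 / 0.3761 = 3297 nm.

3297 nm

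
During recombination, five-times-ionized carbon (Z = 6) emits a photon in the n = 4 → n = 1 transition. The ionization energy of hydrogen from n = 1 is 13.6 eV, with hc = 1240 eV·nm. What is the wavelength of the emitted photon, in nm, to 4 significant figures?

For Z = 6 the level energies scale as Z², so the effective Rydberg energy is 13.6 × 36 = 489.6 eV.
ΔE = 489.6 × (1/1² − 1/4²) = 489.6 × 0.9375 = 459.0 eV.
λ = hc/ΔE = 1240 / 459.0 = 2.702 nm.

2.702 nm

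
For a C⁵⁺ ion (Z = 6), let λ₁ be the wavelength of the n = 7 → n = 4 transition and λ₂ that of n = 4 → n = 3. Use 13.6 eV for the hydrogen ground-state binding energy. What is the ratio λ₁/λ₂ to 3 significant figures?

1.15

λ ∝ 1/ΔE ∝ 1/(1/n_f² − 1/n_i²), and the Z² and hc factors cancel in the ratio.
λ₁/λ₂ = (1/3² − 1/4²)/(1/4² − 1/7²) = 0.04861/0.04209 = 1.15.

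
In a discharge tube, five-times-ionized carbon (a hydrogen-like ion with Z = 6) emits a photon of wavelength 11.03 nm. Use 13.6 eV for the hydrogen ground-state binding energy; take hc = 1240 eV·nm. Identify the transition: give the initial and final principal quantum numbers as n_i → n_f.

The photon energy is ΔE = hc/λ = 1240 / 11.03 = 112.4 eV.
With Z = 6, ΔE = 489.6 × (1/n_f² − 1/n_i²), so 1/n_f² − 1/n_i² = 0.2296.
Trying n_f = 2 gives 1/n_i² = 0.02038, i.e. n_i ≈ 7; this pair matches.

n_i = 7, n_f = 2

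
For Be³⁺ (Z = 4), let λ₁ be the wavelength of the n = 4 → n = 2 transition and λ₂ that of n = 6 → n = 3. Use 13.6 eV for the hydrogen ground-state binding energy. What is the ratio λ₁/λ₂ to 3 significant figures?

λ ∝ 1/ΔE ∝ 1/(1/n_f² − 1/n_i²), and the Z² and hc factors cancel in the ratio.
λ₁/λ₂ = (1/3² − 1/6²)/(1/2² − 1/4²) = 0.08333/0.1875 = 0.444.

0.444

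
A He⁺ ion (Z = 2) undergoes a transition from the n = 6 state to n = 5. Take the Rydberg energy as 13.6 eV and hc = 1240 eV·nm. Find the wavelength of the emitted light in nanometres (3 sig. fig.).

1860 nm

For Z = 2 the level energies scale as Z², so the effective Rydberg energy is 13.6 × 4 = 54.40 eV.
ΔE = 54.40 × (1/5² − 1/6²) = 54.40 × 0.01222 = 0.6649 eV.
λ = hc/ΔE = 1240 / 0.6649 = 1860 nm.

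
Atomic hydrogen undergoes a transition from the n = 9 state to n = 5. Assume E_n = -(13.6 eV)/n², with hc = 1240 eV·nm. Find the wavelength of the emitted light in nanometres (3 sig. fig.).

ΔE = 13.60 × (1/5² − 1/9²) = 13.60 × 0.02765 = 0.3761 eV.
λ = hc/ΔE = 1240 / 0.3761 = 3300 nm.

3300 nm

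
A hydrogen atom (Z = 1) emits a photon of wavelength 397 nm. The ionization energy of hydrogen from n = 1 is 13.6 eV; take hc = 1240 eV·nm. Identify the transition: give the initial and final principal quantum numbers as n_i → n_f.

n_i = 7, n_f = 2

The photon energy is ΔE = hc/λ = 1240 / 397 = 3.123 eV.
With Z = 1, ΔE = 13.60 × (1/n_f² − 1/n_i²), so 1/n_f² − 1/n_i² = 0.2297.
Trying n_f = 2 gives 1/n_i² = 0.02034, i.e. n_i ≈ 7; this pair matches.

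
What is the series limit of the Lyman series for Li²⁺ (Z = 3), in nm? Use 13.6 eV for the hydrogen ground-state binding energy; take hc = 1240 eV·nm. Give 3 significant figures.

10.1 nm

The Lyman series has lower level n_f = 1; the series limit corresponds to n_i → ∞.
ΔE_max = 13.6 × 9 / 1² = 122.4 eV.
λ_min = 1240 / 122.4 = 10.1 nm.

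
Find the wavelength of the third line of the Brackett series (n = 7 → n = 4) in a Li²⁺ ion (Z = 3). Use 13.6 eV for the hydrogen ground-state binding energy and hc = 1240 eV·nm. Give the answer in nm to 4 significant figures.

The Brackett series terminates on n_f = 4; the third line has n_i = 4+3 = 7.
ΔE = 122.4 × (1/4² − 1/7²) = 5.152 eV.
λ = 1240 / 5.152 = 240.7 nm.

240.7 nm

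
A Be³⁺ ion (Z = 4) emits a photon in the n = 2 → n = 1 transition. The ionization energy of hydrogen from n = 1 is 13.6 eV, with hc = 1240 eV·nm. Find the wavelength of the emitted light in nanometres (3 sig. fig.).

7.60 nm

For Z = 4 the level energies scale as Z², so the effective Rydberg energy is 13.6 × 16 = 217.6 eV.
ΔE = 217.6 × (1/1² − 1/2²) = 217.6 × 0.7500 = 163.2 eV.
λ = hc/ΔE = 1240 / 163.2 = 7.60 nm.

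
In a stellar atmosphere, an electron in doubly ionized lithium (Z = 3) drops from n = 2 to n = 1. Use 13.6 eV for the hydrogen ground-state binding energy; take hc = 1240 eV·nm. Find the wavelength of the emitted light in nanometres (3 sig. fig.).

13.5 nm

For Z = 3 the level energies scale as Z², so the effective Rydberg energy is 13.6 × 9 = 122.4 eV.
ΔE = 122.4 × (1/1² − 1/2²) = 122.4 × 0.7500 = 91.80 eV.
λ = hc/ΔE = 1240 / 91.80 = 13.5 nm.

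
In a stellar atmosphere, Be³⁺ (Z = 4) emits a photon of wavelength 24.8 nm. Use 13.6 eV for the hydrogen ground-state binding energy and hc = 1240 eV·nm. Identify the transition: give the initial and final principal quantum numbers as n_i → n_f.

The photon energy is ΔE = hc/λ = 1240 / 24.8 = 50.00 eV.
With Z = 4, ΔE = 217.6 × (1/n_f² − 1/n_i²), so 1/n_f² − 1/n_i² = 0.2298.
Trying n_f = 2 gives 1/n_i² = 0.02022, i.e. n_i ≈ 7; this pair matches.

n_i = 7, n_f = 2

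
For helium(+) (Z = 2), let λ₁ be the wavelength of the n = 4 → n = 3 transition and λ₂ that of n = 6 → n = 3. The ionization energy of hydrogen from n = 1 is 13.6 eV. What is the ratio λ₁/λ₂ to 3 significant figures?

λ ∝ 1/ΔE ∝ 1/(1/n_f² − 1/n_i²), and the Z² and hc factors cancel in the ratio.
λ₁/λ₂ = (1/3² − 1/6²)/(1/3² − 1/4²) = 0.08333/0.04861 = 1.71.

1.71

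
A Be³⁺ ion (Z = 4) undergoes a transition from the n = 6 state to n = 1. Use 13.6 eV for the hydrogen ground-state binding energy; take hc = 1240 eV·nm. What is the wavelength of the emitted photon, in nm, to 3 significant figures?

For Z = 4 the level energies scale as Z², so the effective Rydberg energy is 13.6 × 16 = 217.6 eV.
ΔE = 217.6 × (1/1² − 1/6²) = 217.6 × 0.9722 = 211.6 eV.
λ = hc/ΔE = 1240 / 211.6 = 5.86 nm.

5.86 nm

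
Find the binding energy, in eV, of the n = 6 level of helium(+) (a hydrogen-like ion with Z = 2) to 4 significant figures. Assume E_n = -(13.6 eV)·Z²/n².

1.511 eV

E_n = −13.6 Z²/n² = −54.40/n² eV for Z = 2.
E_6 = −54.40/36 = −1.511 eV, so ionization (to E = 0) requires 1.511 eV.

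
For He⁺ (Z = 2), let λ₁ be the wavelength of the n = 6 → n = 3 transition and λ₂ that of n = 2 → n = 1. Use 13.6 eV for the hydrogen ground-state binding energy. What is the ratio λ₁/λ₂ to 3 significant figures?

λ ∝ 1/ΔE ∝ 1/(1/n_f² − 1/n_i²), and the Z² and hc factors cancel in the ratio.
λ₁/λ₂ = (1/1² − 1/2²)/(1/3² − 1/6²) = 0.7500/0.08333 = 9.00.

9.00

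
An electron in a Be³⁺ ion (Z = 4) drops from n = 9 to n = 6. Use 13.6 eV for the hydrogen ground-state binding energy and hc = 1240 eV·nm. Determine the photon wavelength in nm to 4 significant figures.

369.3 nm

For Z = 4 the level energies scale as Z², so the effective Rydberg energy is 13.6 × 16 = 217.6 eV.
ΔE = 217.6 × (1/6² − 1/9²) = 217.6 × 0.01543 = 3.358 eV.
λ = hc/ΔE = 1240 / 3.358 = 369.3 nm.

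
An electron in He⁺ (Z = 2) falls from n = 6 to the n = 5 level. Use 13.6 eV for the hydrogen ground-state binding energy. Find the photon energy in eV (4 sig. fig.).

0.6649 eV

The Bohr energies scale as Z², so for Z = 2: E_n = −54.40/n² eV.
E_6 = −54.40/36 = −1.511 eV and E_5 = −54.40/25 = −2.176 eV.
The photon energy is |E_6 − E_5| = 0.6649 eV.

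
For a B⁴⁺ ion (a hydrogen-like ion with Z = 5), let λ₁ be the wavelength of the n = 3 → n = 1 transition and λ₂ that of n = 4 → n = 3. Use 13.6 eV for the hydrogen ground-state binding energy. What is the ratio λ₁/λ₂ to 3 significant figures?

λ ∝ 1/ΔE ∝ 1/(1/n_f² − 1/n_i²), and the Z² and hc factors cancel in the ratio.
λ₁/λ₂ = (1/3² − 1/4²)/(1/1² − 1/3²) = 0.04861/0.8889 = 0.0547.

0.0547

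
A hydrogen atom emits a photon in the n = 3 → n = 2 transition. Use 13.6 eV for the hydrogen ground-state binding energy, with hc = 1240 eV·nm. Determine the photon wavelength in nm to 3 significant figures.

ΔE = 13.60 × (1/2² − 1/3²) = 13.60 × 0.1389 = 1.889 eV.
λ = hc/ΔE = 1240 / 1.889 = 656 nm.
This line belongs to the Balmer series.

656 nm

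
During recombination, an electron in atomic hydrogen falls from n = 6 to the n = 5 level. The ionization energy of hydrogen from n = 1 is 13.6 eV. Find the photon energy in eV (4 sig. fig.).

E_6 = −13.60/36 = −0.3778 eV and E_5 = −13.60/25 = −0.5440 eV.
The photon energy is |E_6 − E_5| = 0.1662 eV.

0.1662 eV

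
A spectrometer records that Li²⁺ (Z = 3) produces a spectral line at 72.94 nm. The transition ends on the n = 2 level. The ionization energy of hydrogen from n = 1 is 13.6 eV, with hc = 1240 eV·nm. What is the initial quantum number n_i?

n_i = 3

The photon energy is ΔE = hc/λ = 1240 / 72.94 = 17.00 eV.
With Z = 3, ΔE = 122.4 × (1/n_f² − 1/n_i²), so 1/n_f² − 1/n_i² = 0.1389.
With n_f = 2: 1/n_i² = 1/4 − 0.1389 = 0.1111, so n_i ≈ 3.00.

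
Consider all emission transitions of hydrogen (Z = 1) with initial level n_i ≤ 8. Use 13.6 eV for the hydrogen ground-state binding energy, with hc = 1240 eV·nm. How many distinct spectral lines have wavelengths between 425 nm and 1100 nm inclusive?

Enumerate all n_i → n_f pairs with 1 ≤ n_f < n_i ≤ 8 and compute λ = 1240 / [13.6·1·(1/n_f² − 1/n_i²)].
Lines falling in [425, 1100] nm: 5→2 (434.2 nm), 4→2 (486.3 nm), 3→2 (656.5 nm), 8→3 (954.9 nm), 7→3 (1005 nm), 6→3 (1094 nm).

6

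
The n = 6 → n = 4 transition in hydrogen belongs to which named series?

Brackett

The series is set by the lower level: n_f = 4 is the Brackett series.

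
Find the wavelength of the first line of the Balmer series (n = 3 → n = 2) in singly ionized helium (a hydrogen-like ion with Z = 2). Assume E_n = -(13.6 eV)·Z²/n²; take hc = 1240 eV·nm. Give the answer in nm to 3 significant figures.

164 nm

The Balmer series terminates on n_f = 2; the first line has n_i = 2+1 = 3.
ΔE = 54.40 × (1/2² − 1/3²) = 7.556 eV.
λ = 1240 / 7.556 = 164 nm.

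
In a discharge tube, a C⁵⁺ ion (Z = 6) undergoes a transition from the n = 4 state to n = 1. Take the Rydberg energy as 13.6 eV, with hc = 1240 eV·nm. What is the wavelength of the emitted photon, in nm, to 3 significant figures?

2.70 nm

For Z = 6 the level energies scale as Z², so the effective Rydberg energy is 13.6 × 36 = 489.6 eV.
ΔE = 489.6 × (1/1² − 1/4²) = 489.6 × 0.9375 = 459.0 eV.
λ = hc/ΔE = 1240 / 459.0 = 2.70 nm.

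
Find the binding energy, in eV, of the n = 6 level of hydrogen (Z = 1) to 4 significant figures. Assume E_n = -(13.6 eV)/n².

0.3778 eV

E_6 = −13.60/36 = −0.3778 eV, so ionization (to E = 0) requires 0.3778 eV.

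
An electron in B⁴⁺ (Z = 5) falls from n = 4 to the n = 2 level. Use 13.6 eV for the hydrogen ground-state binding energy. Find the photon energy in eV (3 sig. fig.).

63.8 eV

The Bohr energies scale as Z², so for Z = 5: E_n = −340.0/n² eV.
E_4 = −340.0/16 = −21.25 eV and E_2 = −340.0/4 = −85.00 eV.
The photon energy is |E_4 − E_2| = 63.8 eV.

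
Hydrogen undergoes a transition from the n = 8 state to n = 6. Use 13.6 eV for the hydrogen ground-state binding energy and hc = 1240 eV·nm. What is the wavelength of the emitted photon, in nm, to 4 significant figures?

ΔE = 13.60 × (1/6² − 1/8²) = 13.60 × 0.01215 = 0.1653 eV.
λ = hc/ΔE = 1240 / 0.1653 = 7503 nm.

7503 nm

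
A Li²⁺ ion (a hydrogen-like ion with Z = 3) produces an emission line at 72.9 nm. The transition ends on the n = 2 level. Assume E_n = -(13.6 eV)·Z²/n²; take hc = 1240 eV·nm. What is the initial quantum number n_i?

The photon energy is ΔE = hc/λ = 1240 / 72.9 = 17.01 eV.
With Z = 3, ΔE = 122.4 × (1/n_f² − 1/n_i²), so 1/n_f² − 1/n_i² = 0.1390.
With n_f = 2: 1/n_i² = 1/4 − 0.1390 = 0.1110, so n_i ≈ 3.00.

n_i = 3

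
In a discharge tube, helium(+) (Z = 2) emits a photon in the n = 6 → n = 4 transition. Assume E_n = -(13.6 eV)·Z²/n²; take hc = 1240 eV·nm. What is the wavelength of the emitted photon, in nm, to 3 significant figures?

For Z = 2 the level energies scale as Z², so the effective Rydberg energy is 13.6 × 4 = 54.40 eV.
ΔE = 54.40 × (1/4² − 1/6²) = 54.40 × 0.03472 = 1.889 eV.
λ = hc/ΔE = 1240 / 1.889 = 656 nm.

656 nm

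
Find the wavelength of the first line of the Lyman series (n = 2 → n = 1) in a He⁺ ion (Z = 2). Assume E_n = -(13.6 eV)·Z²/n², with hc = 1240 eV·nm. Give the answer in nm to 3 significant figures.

30.4 nm

The Lyman series terminates on n_f = 1; the first line has n_i = 1+1 = 2.
ΔE = 54.40 × (1/1² − 1/2²) = 40.80 eV.
λ = 1240 / 40.80 = 30.4 nm.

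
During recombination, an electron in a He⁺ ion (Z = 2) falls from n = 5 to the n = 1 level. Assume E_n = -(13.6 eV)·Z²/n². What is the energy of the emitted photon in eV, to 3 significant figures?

52.2 eV

The Bohr energies scale as Z², so for Z = 2: E_n = −54.40/n² eV.
E_5 = −54.40/25 = −2.176 eV and E_1 = −54.40/1 = −54.40 eV.
The photon energy is |E_5 − E_1| = 52.2 eV.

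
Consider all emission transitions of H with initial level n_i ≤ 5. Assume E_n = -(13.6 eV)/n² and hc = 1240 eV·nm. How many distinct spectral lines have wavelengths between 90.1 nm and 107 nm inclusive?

3

Enumerate all n_i → n_f pairs with 1 ≤ n_f < n_i ≤ 5 and compute λ = 1240 / [13.6·1·(1/n_f² − 1/n_i²)].
Lines falling in [90.1, 107] nm: 5→1 (94.98 nm), 4→1 (97.25 nm), 3→1 (102.6 nm).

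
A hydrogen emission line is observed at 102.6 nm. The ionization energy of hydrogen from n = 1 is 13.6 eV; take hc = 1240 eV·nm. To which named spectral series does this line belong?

Lyman

ΔE = 1240/102.6 = 12.09 eV.
This matches 13.6 × (1/1² − 1/3²), so n_f = 1: the Lyman series.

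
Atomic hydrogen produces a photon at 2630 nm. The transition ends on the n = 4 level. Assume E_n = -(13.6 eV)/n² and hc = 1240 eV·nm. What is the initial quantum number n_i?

n_i = 6

The photon energy is ΔE = hc/λ = 1240 / 2630 = 0.4715 eV.
With Z = 1, ΔE = 13.60 × (1/n_f² − 1/n_i²), so 1/n_f² − 1/n_i² = 0.03467.
With n_f = 4: 1/n_i² = 1/16 − 0.03467 = 0.02783, so n_i ≈ 5.99.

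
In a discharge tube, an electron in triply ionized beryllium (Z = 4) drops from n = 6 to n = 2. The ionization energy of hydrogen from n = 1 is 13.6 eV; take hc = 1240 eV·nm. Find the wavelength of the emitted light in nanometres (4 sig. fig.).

25.64 nm

For Z = 4 the level energies scale as Z², so the effective Rydberg energy is 13.6 × 16 = 217.6 eV.
ΔE = 217.6 × (1/2² − 1/6²) = 217.6 × 0.2222 = 48.36 eV.
λ = hc/ΔE = 1240 / 48.36 = 25.64 nm.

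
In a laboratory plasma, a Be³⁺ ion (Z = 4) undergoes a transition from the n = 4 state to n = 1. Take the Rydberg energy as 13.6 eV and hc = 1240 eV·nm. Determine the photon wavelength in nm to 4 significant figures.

For Z = 4 the level energies scale as Z², so the effective Rydberg energy is 13.6 × 16 = 217.6 eV.
ΔE = 217.6 × (1/1² − 1/4²) = 217.6 × 0.9375 = 204.0 eV.
λ = hc/ΔE = 1240 / 204.0 = 6.078 nm.

6.078 nm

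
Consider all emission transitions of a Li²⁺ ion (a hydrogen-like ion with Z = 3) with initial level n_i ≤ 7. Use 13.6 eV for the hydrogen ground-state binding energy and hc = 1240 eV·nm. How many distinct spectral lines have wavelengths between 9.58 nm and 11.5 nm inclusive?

Enumerate all n_i → n_f pairs with 1 ≤ n_f < n_i ≤ 7 and compute λ = 1240 / [13.6·9·(1/n_f² − 1/n_i²)].
Lines falling in [9.58, 11.5] nm: 7→1 (10.34 nm), 6→1 (10.42 nm), 5→1 (10.55 nm), 4→1 (10.81 nm), 3→1 (11.40 nm).

5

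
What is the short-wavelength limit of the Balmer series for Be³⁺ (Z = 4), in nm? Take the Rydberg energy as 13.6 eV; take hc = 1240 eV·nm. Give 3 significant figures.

22.8 nm

The Balmer series has lower level n_f = 2; the series limit corresponds to n_i → ∞.
ΔE_max = 13.6 × 16 / 2² = 54.40 eV.
λ_min = 1240 / 54.40 = 22.8 nm.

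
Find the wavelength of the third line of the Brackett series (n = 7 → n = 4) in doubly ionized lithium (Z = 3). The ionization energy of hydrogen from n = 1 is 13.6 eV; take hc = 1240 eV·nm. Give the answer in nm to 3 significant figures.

241 nm

The Brackett series terminates on n_f = 4; the third line has n_i = 4+3 = 7.
ΔE = 122.4 × (1/4² − 1/7²) = 5.152 eV.
λ = 1240 / 5.152 = 241 nm.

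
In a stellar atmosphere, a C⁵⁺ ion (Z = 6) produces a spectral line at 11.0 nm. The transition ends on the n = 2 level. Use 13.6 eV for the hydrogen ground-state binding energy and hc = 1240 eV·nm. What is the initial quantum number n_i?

The photon energy is ΔE = hc/λ = 1240 / 11.0 = 112.7 eV.
With Z = 6, ΔE = 489.6 × (1/n_f² − 1/n_i²), so 1/n_f² − 1/n_i² = 0.2302.
With n_f = 2: 1/n_i² = 1/4 − 0.2302 = 0.01976, so n_i ≈ 7.11.

n_i = 7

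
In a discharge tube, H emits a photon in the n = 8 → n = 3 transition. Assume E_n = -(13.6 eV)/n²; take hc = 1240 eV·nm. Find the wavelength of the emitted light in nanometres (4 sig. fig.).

ΔE = 13.60 × (1/3² − 1/8²) = 13.60 × 0.09549 = 1.299 eV.
λ = hc/ΔE = 1240 / 1.299 = 954.9 nm.

954.9 nm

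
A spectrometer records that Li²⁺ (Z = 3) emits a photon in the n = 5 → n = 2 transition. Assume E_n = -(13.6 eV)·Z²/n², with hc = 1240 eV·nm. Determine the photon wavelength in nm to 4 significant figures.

For Z = 3 the level energies scale as Z², so the effective Rydberg energy is 13.6 × 9 = 122.4 eV.
ΔE = 122.4 × (1/2² − 1/5²) = 122.4 × 0.2100 = 25.70 eV.
λ = hc/ΔE = 1240 / 25.70 = 48.24 nm.

48.24 nm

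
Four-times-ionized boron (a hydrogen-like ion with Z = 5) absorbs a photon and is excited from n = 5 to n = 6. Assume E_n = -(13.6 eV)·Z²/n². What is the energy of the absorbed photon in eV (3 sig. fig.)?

4.16 eV

The Bohr energies scale as Z², so for Z = 5: E_n = −340.0/n² eV.
E_6 = −340.0/36 = −9.444 eV and E_5 = −340.0/25 = −13.60 eV.
The photon energy is |E_6 − E_5| = 4.16 eV.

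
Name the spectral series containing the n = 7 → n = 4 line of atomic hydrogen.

The series is set by the lower level: n_f = 4 is the Brackett series.

Brackett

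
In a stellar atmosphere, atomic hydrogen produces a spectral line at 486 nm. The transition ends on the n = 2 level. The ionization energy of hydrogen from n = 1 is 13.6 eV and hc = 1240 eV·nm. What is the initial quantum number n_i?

The photon energy is ΔE = hc/λ = 1240 / 486 = 2.551 eV.
With Z = 1, ΔE = 13.60 × (1/n_f² − 1/n_i²), so 1/n_f² − 1/n_i² = 0.1876.
With n_f = 2: 1/n_i² = 1/4 − 0.1876 = 0.06239, so n_i ≈ 4.00.

n_i = 4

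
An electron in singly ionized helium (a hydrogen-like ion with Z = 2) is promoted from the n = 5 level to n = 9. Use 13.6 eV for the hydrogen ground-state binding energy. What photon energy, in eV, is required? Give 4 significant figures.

The Bohr energies scale as Z², so for Z = 2: E_n = −54.40/n² eV.
E_9 = −54.40/81 = −0.6716 eV and E_5 = −54.40/25 = −2.176 eV.
The photon energy is |E_9 − E_5| = 1.504 eV.

1.504 eV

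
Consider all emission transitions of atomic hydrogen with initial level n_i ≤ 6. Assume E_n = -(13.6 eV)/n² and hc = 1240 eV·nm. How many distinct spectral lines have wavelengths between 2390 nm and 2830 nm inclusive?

Enumerate all n_i → n_f pairs with 1 ≤ n_f < n_i ≤ 6 and compute λ = 1240 / [13.6·1·(1/n_f² − 1/n_i²)].
Lines falling in [2390, 2830] nm: 6→4 (2626 nm).

1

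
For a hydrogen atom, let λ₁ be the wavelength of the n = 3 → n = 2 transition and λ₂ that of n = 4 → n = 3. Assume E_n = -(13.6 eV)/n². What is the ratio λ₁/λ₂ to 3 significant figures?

0.350

λ ∝ 1/ΔE ∝ 1/(1/n_f² − 1/n_i²), and the Z² and hc factors cancel in the ratio.
λ₁/λ₂ = (1/3² − 1/4²)/(1/2² − 1/3²) = 0.04861/0.1389 = 0.350.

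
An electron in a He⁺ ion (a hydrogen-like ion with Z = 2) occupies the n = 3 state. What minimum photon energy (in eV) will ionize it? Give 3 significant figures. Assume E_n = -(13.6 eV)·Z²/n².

E_n = −13.6 Z²/n² = −54.40/n² eV for Z = 2.
E_3 = −54.40/9 = −6.04 eV, so ionization (to E = 0) requires 6.04 eV.

6.04 eV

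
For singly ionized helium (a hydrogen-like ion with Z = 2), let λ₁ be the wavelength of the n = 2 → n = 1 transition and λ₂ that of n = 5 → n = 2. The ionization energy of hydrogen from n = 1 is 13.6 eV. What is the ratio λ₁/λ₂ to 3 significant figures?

λ ∝ 1/ΔE ∝ 1/(1/n_f² − 1/n_i²), and the Z² and hc factors cancel in the ratio.
λ₁/λ₂ = (1/2² − 1/5²)/(1/1² − 1/2²) = 0.2100/0.7500 = 0.280.

0.280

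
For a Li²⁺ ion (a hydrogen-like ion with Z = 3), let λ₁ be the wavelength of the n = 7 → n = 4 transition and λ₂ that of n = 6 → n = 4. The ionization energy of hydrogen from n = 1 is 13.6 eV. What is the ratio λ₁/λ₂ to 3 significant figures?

0.825

λ ∝ 1/ΔE ∝ 1/(1/n_f² − 1/n_i²), and the Z² and hc factors cancel in the ratio.
λ₁/λ₂ = (1/4² − 1/6²)/(1/4² − 1/7²) = 0.03472/0.04209 = 0.825.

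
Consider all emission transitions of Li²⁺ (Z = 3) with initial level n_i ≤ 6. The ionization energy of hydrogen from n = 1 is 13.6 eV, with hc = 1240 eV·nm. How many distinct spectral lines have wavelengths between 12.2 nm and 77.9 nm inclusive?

5

Enumerate all n_i → n_f pairs with 1 ≤ n_f < n_i ≤ 6 and compute λ = 1240 / [13.6·9·(1/n_f² − 1/n_i²)].
Lines falling in [12.2, 77.9] nm: 2→1 (13.51 nm), 6→2 (45.59 nm), 5→2 (48.24 nm), 4→2 (54.03 nm), 3→2 (72.94 nm).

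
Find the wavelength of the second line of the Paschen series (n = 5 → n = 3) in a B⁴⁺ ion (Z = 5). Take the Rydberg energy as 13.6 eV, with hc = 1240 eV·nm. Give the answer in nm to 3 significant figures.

The Paschen series terminates on n_f = 3; the second line has n_i = 3+2 = 5.
ΔE = 340.0 × (1/3² − 1/5²) = 24.18 eV.
λ = 1240 / 24.18 = 51.3 nm.

51.3 nm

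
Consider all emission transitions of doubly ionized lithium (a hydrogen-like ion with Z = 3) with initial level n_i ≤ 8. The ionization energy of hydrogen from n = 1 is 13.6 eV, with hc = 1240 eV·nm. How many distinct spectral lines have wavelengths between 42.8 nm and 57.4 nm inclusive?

5

Enumerate all n_i → n_f pairs with 1 ≤ n_f < n_i ≤ 8 and compute λ = 1240 / [13.6·9·(1/n_f² − 1/n_i²)].
Lines falling in [42.8, 57.4] nm: 8→2 (43.22 nm), 7→2 (44.12 nm), 6→2 (45.59 nm), 5→2 (48.24 nm), 4→2 (54.03 nm).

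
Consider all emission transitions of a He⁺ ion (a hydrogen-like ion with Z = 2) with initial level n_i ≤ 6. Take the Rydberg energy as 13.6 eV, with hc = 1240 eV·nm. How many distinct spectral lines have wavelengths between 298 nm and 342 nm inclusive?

Enumerate all n_i → n_f pairs with 1 ≤ n_f < n_i ≤ 6 and compute λ = 1240 / [13.6·4·(1/n_f² − 1/n_i²)].
Lines falling in [298, 342] nm: 5→3 (320.5 nm).

1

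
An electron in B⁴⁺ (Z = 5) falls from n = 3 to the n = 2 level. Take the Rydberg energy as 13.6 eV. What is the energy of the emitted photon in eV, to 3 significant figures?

47.2 eV

The Bohr energies scale as Z², so for Z = 5: E_n = −340.0/n² eV.
E_3 = −340.0/9 = −37.78 eV and E_2 = −340.0/4 = −85.00 eV.
The photon energy is |E_3 − E_2| = 47.2 eV.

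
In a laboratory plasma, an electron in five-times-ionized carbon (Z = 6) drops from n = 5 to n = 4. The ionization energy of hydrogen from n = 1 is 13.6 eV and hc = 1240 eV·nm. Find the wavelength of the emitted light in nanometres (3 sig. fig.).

113 nm

For Z = 6 the level energies scale as Z², so the effective Rydberg energy is 13.6 × 36 = 489.6 eV.
ΔE = 489.6 × (1/4² − 1/5²) = 489.6 × 0.02250 = 11.02 eV.
λ = hc/ΔE = 1240 / 11.02 = 113 nm.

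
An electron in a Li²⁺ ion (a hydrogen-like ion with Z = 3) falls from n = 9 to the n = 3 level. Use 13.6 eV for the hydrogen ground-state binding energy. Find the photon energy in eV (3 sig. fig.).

12.1 eV

The Bohr energies scale as Z², so for Z = 3: E_n = −122.4/n² eV.
E_9 = −122.4/81 = −1.511 eV and E_3 = −122.4/9 = −13.60 eV.
The photon energy is |E_9 − E_3| = 12.1 eV.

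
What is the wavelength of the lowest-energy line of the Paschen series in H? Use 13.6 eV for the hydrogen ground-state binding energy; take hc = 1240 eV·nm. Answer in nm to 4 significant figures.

The Paschen series terminates on n_f = 3; the first line has n_i = 3+1 = 4.
ΔE = 13.60 × (1/3² − 1/4²) = 0.6611 eV.
λ = 1240 / 0.6611 = 1876 nm.

1876 nm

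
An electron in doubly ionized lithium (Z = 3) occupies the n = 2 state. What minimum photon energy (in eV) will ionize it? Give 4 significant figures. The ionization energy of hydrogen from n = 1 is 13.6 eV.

30.60 eV

E_n = −13.6 Z²/n² = −122.4/n² eV for Z = 3.
E_2 = −122.4/4 = −30.60 eV, so ionization (to E = 0) requires 30.60 eV.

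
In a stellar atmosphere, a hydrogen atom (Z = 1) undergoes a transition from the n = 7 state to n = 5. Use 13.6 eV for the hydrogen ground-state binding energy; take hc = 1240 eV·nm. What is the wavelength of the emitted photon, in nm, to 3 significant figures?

4650 nm

ΔE = 13.60 × (1/5² − 1/7²) = 13.60 × 0.01959 = 0.2664 eV.
λ = hc/ΔE = 1240 / 0.2664 = 4650 nm.
This line belongs to the Pfund series.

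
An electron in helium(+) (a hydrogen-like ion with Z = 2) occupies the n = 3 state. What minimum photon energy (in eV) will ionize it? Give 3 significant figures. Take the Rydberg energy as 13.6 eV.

E_n = −13.6 Z²/n² = −54.40/n² eV for Z = 2.
E_3 = −54.40/9 = −6.04 eV, so ionization (to E = 0) requires 6.04 eV.

6.04 eV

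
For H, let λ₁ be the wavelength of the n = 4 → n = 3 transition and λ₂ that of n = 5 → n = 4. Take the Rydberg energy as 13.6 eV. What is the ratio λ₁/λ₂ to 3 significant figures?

0.463

λ ∝ 1/ΔE ∝ 1/(1/n_f² − 1/n_i²), and the Z² and hc factors cancel in the ratio.
λ₁/λ₂ = (1/4² − 1/5²)/(1/3² − 1/4²) = 0.02250/0.04861 = 0.463.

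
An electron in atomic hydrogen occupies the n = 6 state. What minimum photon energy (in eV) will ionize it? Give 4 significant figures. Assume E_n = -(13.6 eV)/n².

0.3778 eV

E_6 = −13.60/36 = −0.3778 eV, so ionization (to E = 0) requires 0.3778 eV.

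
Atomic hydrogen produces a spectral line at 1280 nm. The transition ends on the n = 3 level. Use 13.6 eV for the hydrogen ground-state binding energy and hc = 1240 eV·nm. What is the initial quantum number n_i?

n_i = 5

The photon energy is ΔE = hc/λ = 1240 / 1280 = 0.9688 eV.
With Z = 1, ΔE = 13.60 × (1/n_f² − 1/n_i²), so 1/n_f² − 1/n_i² = 0.07123.
With n_f = 3: 1/n_i² = 1/9 − 0.07123 = 0.03988, so n_i ≈ 5.01.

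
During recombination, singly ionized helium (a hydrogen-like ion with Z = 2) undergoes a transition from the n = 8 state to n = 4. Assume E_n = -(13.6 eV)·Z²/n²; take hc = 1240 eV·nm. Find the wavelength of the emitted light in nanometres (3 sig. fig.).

For Z = 2 the level energies scale as Z², so the effective Rydberg energy is 13.6 × 4 = 54.40 eV.
ΔE = 54.40 × (1/4² − 1/8²) = 54.40 × 0.04688 = 2.550 eV.
λ = hc/ΔE = 1240 / 2.550 = 486 nm.

486 nm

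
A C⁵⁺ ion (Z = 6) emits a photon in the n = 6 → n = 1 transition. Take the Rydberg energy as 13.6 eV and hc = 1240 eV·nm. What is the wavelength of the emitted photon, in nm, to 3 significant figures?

For Z = 6 the level energies scale as Z², so the effective Rydberg energy is 13.6 × 36 = 489.6 eV.
ΔE = 489.6 × (1/1² − 1/6²) = 489.6 × 0.9722 = 476.0 eV.
λ = hc/ΔE = 1240 / 476.0 = 2.61 nm.

2.61 nm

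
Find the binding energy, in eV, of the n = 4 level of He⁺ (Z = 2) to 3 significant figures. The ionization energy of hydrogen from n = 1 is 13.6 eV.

3.40 eV

E_n = −13.6 Z²/n² = −54.40/n² eV for Z = 2.
E_4 = −54.40/16 = −3.40 eV, so ionization (to E = 0) requires 3.40 eV.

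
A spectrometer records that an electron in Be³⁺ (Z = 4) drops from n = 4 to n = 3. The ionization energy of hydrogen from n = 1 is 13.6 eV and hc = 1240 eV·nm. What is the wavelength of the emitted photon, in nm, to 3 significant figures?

117 nm

For Z = 4 the level energies scale as Z², so the effective Rydberg energy is 13.6 × 16 = 217.6 eV.
ΔE = 217.6 × (1/3² − 1/4²) = 217.6 × 0.04861 = 10.58 eV.
λ = hc/ΔE = 1240 / 10.58 = 117 nm.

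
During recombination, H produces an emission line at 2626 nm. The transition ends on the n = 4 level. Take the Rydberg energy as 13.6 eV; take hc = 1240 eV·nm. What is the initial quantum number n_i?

n_i = 6

The photon energy is ΔE = hc/λ = 1240 / 2626 = 0.4722 eV.
With Z = 1, ΔE = 13.60 × (1/n_f² − 1/n_i²), so 1/n_f² − 1/n_i² = 0.03472.
With n_f = 4: 1/n_i² = 1/16 − 0.03472 = 0.02778, so n_i ≈ 6.00.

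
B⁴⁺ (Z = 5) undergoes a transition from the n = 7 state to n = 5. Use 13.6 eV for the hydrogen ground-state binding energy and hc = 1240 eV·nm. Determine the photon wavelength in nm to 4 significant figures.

For Z = 5 the level energies scale as Z², so the effective Rydberg energy is 13.6 × 25 = 340.0 eV.
ΔE = 340.0 × (1/5² − 1/7²) = 340.0 × 0.01959 = 6.661 eV.
λ = hc/ΔE = 1240 / 6.661 = 186.2 nm.

186.2 nm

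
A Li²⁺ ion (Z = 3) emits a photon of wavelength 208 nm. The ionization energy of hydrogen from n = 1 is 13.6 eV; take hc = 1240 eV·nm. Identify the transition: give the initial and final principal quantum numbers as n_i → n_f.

n_i = 4, n_f = 3

The photon energy is ΔE = hc/λ = 1240 / 208 = 5.962 eV.
With Z = 3, ΔE = 122.4 × (1/n_f² − 1/n_i²), so 1/n_f² − 1/n_i² = 0.04871.
Trying n_f = 3 gives 1/n_i² = 0.06241, i.e. n_i ≈ 4; this pair matches.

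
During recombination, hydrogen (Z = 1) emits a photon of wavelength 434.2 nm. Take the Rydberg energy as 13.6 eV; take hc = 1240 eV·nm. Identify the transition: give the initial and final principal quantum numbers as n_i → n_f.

n_i = 5, n_f = 2

The photon energy is ΔE = hc/λ = 1240 / 434.2 = 2.856 eV.
With Z = 1, ΔE = 13.60 × (1/n_f² − 1/n_i²), so 1/n_f² − 1/n_i² = 0.2100.
Trying n_f = 2 gives 1/n_i² = 0.04001, i.e. n_i ≈ 5; this pair matches.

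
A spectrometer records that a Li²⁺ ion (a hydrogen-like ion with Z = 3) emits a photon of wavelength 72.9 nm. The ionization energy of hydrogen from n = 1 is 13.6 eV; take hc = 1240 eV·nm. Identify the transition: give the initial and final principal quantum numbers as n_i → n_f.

The photon energy is ΔE = hc/λ = 1240 / 72.9 = 17.01 eV.
With Z = 3, ΔE = 122.4 × (1/n_f² − 1/n_i²), so 1/n_f² − 1/n_i² = 0.1390.
Trying n_f = 2 gives 1/n_i² = 0.1110, i.e. n_i ≈ 3; this pair matches.

n_i = 3, n_f = 2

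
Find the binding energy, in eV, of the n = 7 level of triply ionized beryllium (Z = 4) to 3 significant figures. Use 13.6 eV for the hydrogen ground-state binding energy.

4.44 eV

E_n = −13.6 Z²/n² = −217.6/n² eV for Z = 4.
E_7 = −217.6/49 = −4.44 eV, so ionization (to E = 0) requires 4.44 eV.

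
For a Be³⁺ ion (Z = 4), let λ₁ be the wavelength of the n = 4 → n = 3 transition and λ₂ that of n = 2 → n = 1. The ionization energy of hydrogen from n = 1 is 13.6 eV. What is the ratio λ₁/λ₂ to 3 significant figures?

λ ∝ 1/ΔE ∝ 1/(1/n_f² − 1/n_i²), and the Z² and hc factors cancel in the ratio.
λ₁/λ₂ = (1/1² − 1/2²)/(1/3² − 1/4²) = 0.7500/0.04861 = 15.4.

15.4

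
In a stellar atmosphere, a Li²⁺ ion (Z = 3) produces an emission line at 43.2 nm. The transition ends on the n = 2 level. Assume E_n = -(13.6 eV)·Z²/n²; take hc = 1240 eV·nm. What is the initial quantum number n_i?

n_i = 8

The photon energy is ΔE = hc/λ = 1240 / 43.2 = 28.70 eV.
With Z = 3, ΔE = 122.4 × (1/n_f² − 1/n_i²), so 1/n_f² − 1/n_i² = 0.2345.
With n_f = 2: 1/n_i² = 1/4 − 0.2345 = 0.01549, so n_i ≈ 8.03.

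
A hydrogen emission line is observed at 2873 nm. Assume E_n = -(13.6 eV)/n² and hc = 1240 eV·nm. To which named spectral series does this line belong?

Pfund

ΔE = 1240/2873 = 0.4316 eV.
This matches 13.6 × (1/5² − 1/11²), so n_f = 5: the Pfund series.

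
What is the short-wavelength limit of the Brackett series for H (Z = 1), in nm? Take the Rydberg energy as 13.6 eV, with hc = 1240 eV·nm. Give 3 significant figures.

1460 nm

The Brackett series has lower level n_f = 4; the series limit corresponds to n_i → ∞.
ΔE_max = 13.6 × 1 / 4² = 0.8500 eV.
λ_min = 1240 / 0.8500 = 1460 nm.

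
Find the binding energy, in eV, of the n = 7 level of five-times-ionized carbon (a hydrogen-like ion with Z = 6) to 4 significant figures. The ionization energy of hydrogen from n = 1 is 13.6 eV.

E_n = −13.6 Z²/n² = −489.6/n² eV for Z = 6.
E_7 = −489.6/49 = −9.992 eV, so ionization (to E = 0) requires 9.992 eV.

9.992 eV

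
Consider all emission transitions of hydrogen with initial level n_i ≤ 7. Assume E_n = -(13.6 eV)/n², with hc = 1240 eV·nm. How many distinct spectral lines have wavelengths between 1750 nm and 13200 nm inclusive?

7

Enumerate all n_i → n_f pairs with 1 ≤ n_f < n_i ≤ 7 and compute λ = 1240 / [13.6·1·(1/n_f² − 1/n_i²)].
Lines falling in [1750, 13200] nm: 4→3 (1876 nm), 7→4 (2166 nm), 6→4 (2626 nm), 5→4 (4052 nm), 7→5 (4654 nm), 6→5 (7460 nm), 7→6 (12370 nm).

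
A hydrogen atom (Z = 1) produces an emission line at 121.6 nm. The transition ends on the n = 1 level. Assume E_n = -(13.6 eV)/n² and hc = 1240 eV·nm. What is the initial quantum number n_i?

n_i = 2

The photon energy is ΔE = hc/λ = 1240 / 121.6 = 10.20 eV.
With Z = 1, ΔE = 13.60 × (1/n_f² − 1/n_i²), so 1/n_f² − 1/n_i² = 0.7498.
With n_f = 1: 1/n_i² = 1/1 − 0.7498 = 0.2502, so n_i ≈ 2.00.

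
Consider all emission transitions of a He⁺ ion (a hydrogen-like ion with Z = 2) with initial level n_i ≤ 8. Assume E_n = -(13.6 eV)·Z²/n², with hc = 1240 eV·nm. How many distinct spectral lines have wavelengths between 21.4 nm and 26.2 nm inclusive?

Enumerate all n_i → n_f pairs with 1 ≤ n_f < n_i ≤ 8 and compute λ = 1240 / [13.6·4·(1/n_f² − 1/n_i²)].
Lines falling in [21.4, 26.2] nm: 8→1 (23.16 nm), 7→1 (23.27 nm), 6→1 (23.45 nm), 5→1 (23.74 nm), 4→1 (24.31 nm), 3→1 (25.64 nm).

6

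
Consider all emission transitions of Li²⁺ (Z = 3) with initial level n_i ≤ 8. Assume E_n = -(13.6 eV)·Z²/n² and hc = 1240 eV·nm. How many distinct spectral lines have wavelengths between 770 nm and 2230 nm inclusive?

4

Enumerate all n_i → n_f pairs with 1 ≤ n_f < n_i ≤ 8 and compute λ = 1240 / [13.6·9·(1/n_f² − 1/n_i²)].
Lines falling in [770, 2230] nm: 6→5 (828.9 nm), 8→6 (833.6 nm), 7→6 (1375 nm), 8→7 (2118 nm).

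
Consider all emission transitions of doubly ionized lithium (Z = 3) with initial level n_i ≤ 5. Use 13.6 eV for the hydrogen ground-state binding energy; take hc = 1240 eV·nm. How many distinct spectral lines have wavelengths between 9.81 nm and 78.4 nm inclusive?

Enumerate all n_i → n_f pairs with 1 ≤ n_f < n_i ≤ 5 and compute λ = 1240 / [13.6·9·(1/n_f² − 1/n_i²)].
Lines falling in [9.81, 78.4] nm: 5→1 (10.55 nm), 4→1 (10.81 nm), 3→1 (11.40 nm), 2→1 (13.51 nm), 5→2 (48.24 nm), 4→2 (54.03 nm), 3→2 (72.94 nm).

7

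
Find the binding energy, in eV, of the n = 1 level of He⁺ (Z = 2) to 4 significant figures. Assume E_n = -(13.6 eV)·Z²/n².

E_n = −13.6 Z²/n² = −54.40/n² eV for Z = 2.
E_1 = −54.40/1 = −54.40 eV, so ionization (to E = 0) requires 54.40 eV.

54.40 eV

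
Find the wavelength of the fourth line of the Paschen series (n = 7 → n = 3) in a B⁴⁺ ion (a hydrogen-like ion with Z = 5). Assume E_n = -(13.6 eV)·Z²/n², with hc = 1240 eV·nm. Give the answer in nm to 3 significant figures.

40.2 nm

The Paschen series terminates on n_f = 3; the fourth line has n_i = 3+4 = 7.
ΔE = 340.0 × (1/3² − 1/7²) = 30.84 eV.
λ = 1240 / 30.84 = 40.2 nm.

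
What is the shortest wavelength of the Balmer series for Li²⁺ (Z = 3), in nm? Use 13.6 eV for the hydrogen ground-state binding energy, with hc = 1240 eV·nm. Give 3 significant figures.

The Balmer series has lower level n_f = 2; the series limit corresponds to n_i → ∞.
ΔE_max = 13.6 × 9 / 2² = 30.60 eV.
λ_min = 1240 / 30.60 = 40.5 nm.

40.5 nm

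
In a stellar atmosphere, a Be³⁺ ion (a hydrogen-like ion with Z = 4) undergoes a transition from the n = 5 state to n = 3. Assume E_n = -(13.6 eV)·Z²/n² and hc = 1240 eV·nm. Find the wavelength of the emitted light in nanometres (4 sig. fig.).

For Z = 4 the level energies scale as Z², so the effective Rydberg energy is 13.6 × 16 = 217.6 eV.
ΔE = 217.6 × (1/3² − 1/5²) = 217.6 × 0.07111 = 15.47 eV.
λ = hc/ΔE = 1240 / 15.47 = 80.14 nm.

80.14 nm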